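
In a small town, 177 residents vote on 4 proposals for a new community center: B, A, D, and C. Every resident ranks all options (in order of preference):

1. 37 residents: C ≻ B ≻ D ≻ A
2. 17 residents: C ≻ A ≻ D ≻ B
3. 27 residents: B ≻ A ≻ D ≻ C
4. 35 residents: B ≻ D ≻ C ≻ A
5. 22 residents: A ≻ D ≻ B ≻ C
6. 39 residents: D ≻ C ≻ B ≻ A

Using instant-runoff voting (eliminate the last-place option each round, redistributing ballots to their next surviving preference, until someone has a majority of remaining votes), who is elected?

Round 1: B 62, A 22, D 39, C 54. Eliminate A.
Round 2: B 62, D 61, C 54. Eliminate C.
Round 3: B 99, D 78. B has a majority.

B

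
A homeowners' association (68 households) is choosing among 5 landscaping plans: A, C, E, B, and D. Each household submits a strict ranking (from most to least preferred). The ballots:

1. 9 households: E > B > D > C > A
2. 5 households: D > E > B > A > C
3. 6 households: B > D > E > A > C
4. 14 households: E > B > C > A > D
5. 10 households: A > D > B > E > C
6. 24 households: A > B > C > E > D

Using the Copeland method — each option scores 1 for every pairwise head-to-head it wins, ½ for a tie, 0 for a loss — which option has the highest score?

B

A: beats C and D; ties E and B → score 3.
C: beats D; loses to A, E, and B → score 1.
E: beats C and D; ties A; loses to B → score 2.5.
B: beats C, E, and D; ties A → score 3.5.
D: loses to A, C, E, and B → score 0.
B has the best pairwise record.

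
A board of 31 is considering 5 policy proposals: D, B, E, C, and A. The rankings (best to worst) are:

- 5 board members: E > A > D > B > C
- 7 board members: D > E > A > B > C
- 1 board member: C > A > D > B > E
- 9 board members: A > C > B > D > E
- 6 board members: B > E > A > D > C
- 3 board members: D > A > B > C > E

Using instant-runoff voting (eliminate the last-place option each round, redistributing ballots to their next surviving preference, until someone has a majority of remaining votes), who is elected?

A

Round 1: D 10, B 6, E 5, C 1, A 9. Eliminate C.
Round 2: D 10, B 6, E 5, A 10. Eliminate E.
Round 3: D 10, B 6, A 15. Eliminate B.
Round 4: D 10, A 21. A has a majority.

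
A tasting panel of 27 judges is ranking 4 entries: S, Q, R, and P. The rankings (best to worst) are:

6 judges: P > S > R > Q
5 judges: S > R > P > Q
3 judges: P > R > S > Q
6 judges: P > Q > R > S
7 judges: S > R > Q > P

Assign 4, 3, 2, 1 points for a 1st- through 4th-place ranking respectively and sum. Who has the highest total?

S: 6·3 + 5·4 + 3·2 + 6·1 + 7·4 = 78
Q: 6·1 + 5·1 + 3·1 + 6·3 + 7·2 = 46
R: 6·2 + 5·3 + 3·3 + 6·2 + 7·3 = 69
P: 6·4 + 5·2 + 3·4 + 6·4 + 7·1 = 77
S has the highest Borda score (78).

S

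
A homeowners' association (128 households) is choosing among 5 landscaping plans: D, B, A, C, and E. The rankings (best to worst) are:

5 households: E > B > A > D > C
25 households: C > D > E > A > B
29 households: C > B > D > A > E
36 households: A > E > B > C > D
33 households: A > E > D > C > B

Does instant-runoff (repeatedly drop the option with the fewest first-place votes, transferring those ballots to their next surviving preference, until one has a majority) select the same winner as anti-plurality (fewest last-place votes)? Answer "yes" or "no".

Instant-runoff — R1 D 0, B 0, A 69, C 54, E 5 (A winner). Winner: A.
Anti-plurality — last-place votes: D 36, B 58, A 0, C 5, E 29. Winner: A.
The two methods agree.

yes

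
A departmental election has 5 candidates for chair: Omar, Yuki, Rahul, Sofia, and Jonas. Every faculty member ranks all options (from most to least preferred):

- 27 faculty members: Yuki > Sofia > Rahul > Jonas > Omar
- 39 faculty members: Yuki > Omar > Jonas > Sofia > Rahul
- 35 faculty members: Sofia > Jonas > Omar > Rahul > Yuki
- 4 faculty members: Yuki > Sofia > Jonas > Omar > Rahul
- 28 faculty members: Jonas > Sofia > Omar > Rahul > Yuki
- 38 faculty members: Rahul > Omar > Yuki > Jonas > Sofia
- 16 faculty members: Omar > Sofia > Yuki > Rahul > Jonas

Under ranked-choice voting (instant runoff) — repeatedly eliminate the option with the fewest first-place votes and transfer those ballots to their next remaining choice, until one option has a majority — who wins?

Round 1: Omar 16, Yuki 70, Rahul 38, Sofia 35, Jonas 28. Eliminate Omar.
Round 2: Yuki 70, Rahul 38, Sofia 51, Jonas 28. Eliminate Jonas.
Round 3: Yuki 70, Rahul 38, Sofia 79. Eliminate Rahul.
Round 4: Yuki 108, Sofia 79. Yuki has a majority.

Yuki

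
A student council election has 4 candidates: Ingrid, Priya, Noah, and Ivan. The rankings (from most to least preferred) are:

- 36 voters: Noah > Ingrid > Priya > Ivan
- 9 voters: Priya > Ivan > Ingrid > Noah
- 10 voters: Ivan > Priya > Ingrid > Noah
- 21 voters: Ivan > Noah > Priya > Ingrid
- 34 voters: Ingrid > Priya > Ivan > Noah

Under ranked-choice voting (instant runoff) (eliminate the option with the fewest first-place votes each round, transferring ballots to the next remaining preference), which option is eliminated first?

Priya

Round 1: Ingrid 34, Priya 9, Noah 36, Ivan 31. Eliminate Priya.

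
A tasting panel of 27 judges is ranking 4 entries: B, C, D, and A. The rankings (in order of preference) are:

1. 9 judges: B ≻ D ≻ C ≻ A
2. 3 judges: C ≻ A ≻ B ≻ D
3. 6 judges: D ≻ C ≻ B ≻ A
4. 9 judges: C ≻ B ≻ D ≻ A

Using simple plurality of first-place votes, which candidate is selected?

First-place votes: B 9, C 12, D 6, A 0.
C has the most first-place votes.

C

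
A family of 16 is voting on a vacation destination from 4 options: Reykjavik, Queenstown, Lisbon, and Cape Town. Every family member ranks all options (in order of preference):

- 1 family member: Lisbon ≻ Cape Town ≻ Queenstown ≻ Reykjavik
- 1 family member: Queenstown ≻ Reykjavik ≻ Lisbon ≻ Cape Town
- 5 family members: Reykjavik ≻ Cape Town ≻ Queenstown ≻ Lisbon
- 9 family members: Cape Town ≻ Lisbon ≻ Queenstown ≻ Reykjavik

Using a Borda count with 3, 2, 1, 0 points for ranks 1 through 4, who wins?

Cape Town

Reykjavik: 1·0 + 1·2 + 5·3 + 9·0 = 17
Queenstown: 1·1 + 1·3 + 5·1 + 9·1 = 18
Lisbon: 1·3 + 1·1 + 5·0 + 9·2 = 22
Cape Town: 1·2 + 1·0 + 5·2 + 9·3 = 39
Cape Town has the highest Borda score (39).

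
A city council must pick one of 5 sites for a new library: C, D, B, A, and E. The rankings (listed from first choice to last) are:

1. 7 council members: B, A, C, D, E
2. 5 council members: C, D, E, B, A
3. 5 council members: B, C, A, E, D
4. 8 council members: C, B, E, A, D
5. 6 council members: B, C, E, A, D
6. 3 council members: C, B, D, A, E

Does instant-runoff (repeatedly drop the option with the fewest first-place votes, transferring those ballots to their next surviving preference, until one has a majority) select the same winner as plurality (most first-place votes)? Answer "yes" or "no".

yes

Instant-runoff — R1 C 16, D 0, B 18, A 0, E 0 (B winner). Winner: B.
Plurality — first-place votes: C 16, D 0, B 18, A 0, E 0. Winner: B.
The two methods agree.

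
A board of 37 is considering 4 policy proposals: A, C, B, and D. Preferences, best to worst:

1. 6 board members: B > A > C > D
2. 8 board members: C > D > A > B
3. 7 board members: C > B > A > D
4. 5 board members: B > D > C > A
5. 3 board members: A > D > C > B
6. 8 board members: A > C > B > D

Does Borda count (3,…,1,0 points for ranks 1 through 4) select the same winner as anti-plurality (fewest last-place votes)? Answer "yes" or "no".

Borda — scores: A 60, C 75, B 55, D 32. Winner: C.
Anti-plurality — last-place votes: A 5, C 0, B 11, D 21. Winner: C.
The two methods agree.

yes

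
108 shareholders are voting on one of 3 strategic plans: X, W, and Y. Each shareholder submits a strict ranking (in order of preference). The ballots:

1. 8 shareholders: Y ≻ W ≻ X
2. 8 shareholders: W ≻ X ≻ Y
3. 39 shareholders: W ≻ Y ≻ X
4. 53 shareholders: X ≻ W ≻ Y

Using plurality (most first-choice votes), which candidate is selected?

First-place votes: X 53, W 47, Y 8.
X has the most first-place votes.

X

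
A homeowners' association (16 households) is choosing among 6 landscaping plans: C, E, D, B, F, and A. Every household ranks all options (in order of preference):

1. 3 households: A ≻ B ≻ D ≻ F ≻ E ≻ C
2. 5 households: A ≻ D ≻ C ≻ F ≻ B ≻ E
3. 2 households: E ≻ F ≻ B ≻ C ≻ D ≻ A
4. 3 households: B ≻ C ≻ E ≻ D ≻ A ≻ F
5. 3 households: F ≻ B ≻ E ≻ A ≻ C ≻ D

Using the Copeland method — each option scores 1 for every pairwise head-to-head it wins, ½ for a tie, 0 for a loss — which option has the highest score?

C: ties E, D, and F; loses to B and A → score 1.5.
E: ties C, D, and A; loses to B and F → score 1.5.
D: beats F; ties C and E; loses to B and A → score 2.
B: beats C, E, and D; ties A; loses to F → score 3.5.
F: beats E and B; ties C; loses to D and A → score 2.5.
A: beats C, D, and F; ties E and B → score 4.
A has the best pairwise record.

A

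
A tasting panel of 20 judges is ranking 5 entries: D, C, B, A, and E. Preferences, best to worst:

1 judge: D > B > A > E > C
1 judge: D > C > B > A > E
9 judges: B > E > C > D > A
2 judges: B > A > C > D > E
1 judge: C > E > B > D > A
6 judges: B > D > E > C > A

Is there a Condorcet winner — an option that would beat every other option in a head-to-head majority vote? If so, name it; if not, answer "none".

B vs D: 18–2 for B.
B vs C: 18–2 for B.
B vs A: 20–0 for B.
B vs E: 19–1 for B.
B beats every other option head-to-head.

B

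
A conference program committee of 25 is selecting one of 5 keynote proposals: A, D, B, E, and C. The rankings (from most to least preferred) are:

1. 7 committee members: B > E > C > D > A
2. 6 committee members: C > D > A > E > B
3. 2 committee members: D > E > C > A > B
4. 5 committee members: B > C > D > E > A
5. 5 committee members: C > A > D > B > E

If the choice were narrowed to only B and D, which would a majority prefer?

Voters preferring B to D: 12; preferring D to B: 13.
D wins the head-to-head.

D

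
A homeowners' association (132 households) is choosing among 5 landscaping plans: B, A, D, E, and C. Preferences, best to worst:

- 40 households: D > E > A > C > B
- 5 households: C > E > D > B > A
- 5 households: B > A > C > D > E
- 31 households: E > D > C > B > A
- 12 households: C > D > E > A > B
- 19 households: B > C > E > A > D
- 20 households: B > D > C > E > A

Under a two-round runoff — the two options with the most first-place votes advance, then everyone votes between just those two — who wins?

Round 1 first-place votes: B 44, A 0, D 40, E 31, C 17.
B and D advance.
Runoff: B is preferred to D by 44 voters; D by 88.
D wins the runoff.

D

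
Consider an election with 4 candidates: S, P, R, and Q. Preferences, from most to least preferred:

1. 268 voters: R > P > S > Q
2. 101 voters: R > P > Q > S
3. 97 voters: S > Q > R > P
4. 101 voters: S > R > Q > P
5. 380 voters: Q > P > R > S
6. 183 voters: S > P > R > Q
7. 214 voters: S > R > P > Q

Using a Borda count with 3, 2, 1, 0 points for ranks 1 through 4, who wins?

S: 268·1 + 101·0 + 97·3 + 101·3 + 380·0 + 183·3 + 214·3 = 2053
P: 268·2 + 101·2 + 97·0 + 101·0 + 380·2 + 183·2 + 214·1 = 2078
R: 268·3 + 101·3 + 97·1 + 101·2 + 380·1 + 183·1 + 214·2 = 2397
Q: 268·0 + 101·1 + 97·2 + 101·1 + 380·3 + 183·0 + 214·0 = 1536
R has the highest Borda score (2397).

R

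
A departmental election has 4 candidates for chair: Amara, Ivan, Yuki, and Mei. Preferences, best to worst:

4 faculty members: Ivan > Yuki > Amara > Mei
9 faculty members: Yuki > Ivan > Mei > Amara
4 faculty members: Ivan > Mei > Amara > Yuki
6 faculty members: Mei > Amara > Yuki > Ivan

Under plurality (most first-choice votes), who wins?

Yuki

First-place votes: Amara 0, Ivan 8, Yuki 9, Mei 6.
Yuki has the most first-place votes.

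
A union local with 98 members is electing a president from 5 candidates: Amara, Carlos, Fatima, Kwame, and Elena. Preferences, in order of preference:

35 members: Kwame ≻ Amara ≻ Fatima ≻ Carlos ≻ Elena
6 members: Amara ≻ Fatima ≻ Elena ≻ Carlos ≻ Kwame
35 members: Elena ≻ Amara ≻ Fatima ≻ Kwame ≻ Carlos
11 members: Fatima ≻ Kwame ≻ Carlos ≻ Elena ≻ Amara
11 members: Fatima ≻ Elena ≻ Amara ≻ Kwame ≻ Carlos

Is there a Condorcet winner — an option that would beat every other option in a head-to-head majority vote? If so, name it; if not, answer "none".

none

Checking pairwise contests:
Elena beats Amara 57–41.
Amara beats Carlos 87–11.
Amara beats Fatima 76–22.
Amara beats Kwame 52–46.
Fatima beats Elena 63–35.
Every option loses at least one head-to-head, so there is no Condorcet winner.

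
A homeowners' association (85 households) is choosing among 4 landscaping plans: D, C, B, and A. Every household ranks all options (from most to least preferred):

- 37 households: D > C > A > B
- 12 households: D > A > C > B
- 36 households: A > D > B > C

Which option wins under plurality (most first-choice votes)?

D

First-place votes: D 49, C 0, B 0, A 36.
D has the most first-place votes.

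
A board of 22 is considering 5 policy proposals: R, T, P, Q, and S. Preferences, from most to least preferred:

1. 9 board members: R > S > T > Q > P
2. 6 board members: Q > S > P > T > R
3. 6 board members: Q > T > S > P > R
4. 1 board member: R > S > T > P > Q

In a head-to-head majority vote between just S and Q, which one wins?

Q

Voters preferring S to Q: 10; preferring Q to S: 12.
Q wins the head-to-head.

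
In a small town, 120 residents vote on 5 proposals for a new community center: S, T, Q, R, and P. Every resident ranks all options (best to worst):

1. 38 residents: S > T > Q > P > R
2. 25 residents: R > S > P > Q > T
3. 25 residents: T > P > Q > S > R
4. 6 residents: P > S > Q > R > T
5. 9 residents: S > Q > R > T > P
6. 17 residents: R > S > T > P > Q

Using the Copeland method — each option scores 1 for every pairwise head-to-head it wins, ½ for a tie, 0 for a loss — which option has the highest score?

S

S: beats T, Q, R, and P → score 4.
T: beats Q, R, and P; loses to S → score 3.
Q: beats R; loses to S, T, and P → score 1.
R: loses to S, T, Q, and P → score 0.
P: beats Q and R; loses to S and T → score 2.
S has the best pairwise record.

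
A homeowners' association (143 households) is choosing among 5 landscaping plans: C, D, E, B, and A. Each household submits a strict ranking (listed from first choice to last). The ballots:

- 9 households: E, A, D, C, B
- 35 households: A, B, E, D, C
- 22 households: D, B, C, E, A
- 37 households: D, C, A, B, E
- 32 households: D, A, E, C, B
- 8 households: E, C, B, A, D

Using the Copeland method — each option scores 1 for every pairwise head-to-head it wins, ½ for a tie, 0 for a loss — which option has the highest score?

D

C: beats B; loses to D, E, and A → score 1.
D: beats C, E, B, and A → score 4.
E: beats C; loses to D, B, and A → score 1.
B: beats E; loses to C, D, and A → score 1.
A: beats C, E, and B; loses to D → score 3.
D has the best pairwise record.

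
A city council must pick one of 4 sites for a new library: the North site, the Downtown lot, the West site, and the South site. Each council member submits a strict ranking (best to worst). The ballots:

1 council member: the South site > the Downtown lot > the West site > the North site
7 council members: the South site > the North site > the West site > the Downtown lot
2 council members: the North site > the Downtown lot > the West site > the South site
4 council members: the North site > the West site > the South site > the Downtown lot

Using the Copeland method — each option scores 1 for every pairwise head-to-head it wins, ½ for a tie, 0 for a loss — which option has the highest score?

the North site: beats the Downtown lot and the West site; loses to the South site → score 2.
the Downtown lot: loses to the North site, the West site, and the South site → score 0.
the West site: beats the Downtown lot; loses to the North site and the South site → score 1.
the South site: beats the North site, the Downtown lot, and the West site → score 3.
the South site has the best pairwise record.

the South site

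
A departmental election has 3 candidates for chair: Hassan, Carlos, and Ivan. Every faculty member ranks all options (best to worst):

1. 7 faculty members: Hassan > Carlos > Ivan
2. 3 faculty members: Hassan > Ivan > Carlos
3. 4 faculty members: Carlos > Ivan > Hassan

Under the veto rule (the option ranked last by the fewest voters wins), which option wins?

Carlos

Last-place votes: Hassan 4, Carlos 3, Ivan 7.
Carlos is ranked last by the fewest voters, so Carlos wins.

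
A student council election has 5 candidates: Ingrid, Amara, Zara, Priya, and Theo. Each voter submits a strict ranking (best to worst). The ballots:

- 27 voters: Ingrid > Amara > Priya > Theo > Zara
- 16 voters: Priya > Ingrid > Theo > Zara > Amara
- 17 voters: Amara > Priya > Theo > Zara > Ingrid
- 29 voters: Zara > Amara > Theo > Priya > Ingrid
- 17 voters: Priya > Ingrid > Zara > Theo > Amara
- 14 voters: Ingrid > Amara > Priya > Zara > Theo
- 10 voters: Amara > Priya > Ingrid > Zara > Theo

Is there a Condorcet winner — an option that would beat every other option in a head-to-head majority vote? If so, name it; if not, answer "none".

none

Checking pairwise contests:
Priya beats Ingrid 89–41.
Ingrid beats Amara 74–56.
Ingrid beats Zara 84–46.
Amara beats Priya 97–33.
Ingrid beats Theo 84–46.
Every option loses at least one head-to-head, so there is no Condorcet winner.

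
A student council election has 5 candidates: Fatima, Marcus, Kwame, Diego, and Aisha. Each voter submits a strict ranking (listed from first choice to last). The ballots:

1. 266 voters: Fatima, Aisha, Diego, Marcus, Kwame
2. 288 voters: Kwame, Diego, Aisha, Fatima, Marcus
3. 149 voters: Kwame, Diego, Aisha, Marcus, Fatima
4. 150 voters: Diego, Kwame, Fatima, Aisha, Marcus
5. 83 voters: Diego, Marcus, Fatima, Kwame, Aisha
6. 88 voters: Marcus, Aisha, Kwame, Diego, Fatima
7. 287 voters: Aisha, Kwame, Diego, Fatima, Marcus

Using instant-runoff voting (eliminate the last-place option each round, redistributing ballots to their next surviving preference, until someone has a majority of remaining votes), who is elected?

Round 1: Fatima 266, Marcus 88, Kwame 437, Diego 233, Aisha 287. Eliminate Marcus.
Round 2: Fatima 266, Kwame 437, Diego 233, Aisha 375. Eliminate Diego.
Round 3: Fatima 349, Kwame 587, Aisha 375. Eliminate Fatima.
Round 4: Kwame 670, Aisha 641. Kwame has a majority.

Kwame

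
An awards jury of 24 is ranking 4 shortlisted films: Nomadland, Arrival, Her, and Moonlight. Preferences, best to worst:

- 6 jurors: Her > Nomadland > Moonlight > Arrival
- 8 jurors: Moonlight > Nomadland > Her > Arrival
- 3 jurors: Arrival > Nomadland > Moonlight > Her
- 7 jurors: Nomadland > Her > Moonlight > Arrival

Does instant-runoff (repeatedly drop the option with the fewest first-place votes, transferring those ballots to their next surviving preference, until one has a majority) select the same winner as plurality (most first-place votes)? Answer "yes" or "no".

no

Instant-runoff — R1 Nomadland 7, Arrival 3, Her 6, Moonlight 8 (Arrival out); R2 Nomadland 10, Her 6, Moonlight 8 (Her out); R3 Nomadland 16, Moonlight 8 (Nomadland winner). Winner: Nomadland.
Plurality — first-place votes: Nomadland 7, Arrival 3, Her 6, Moonlight 8. Winner: Moonlight.
The two methods disagree.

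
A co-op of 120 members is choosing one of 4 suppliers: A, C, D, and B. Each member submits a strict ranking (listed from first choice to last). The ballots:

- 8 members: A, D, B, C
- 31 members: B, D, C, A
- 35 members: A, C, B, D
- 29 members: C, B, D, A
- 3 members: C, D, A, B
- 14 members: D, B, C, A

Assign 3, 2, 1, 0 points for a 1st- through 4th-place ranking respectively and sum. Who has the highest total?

B

A: 8·3 + 31·0 + 35·3 + 29·0 + 3·1 + 14·0 = 132
C: 8·0 + 31·1 + 35·2 + 29·3 + 3·3 + 14·1 = 211
D: 8·2 + 31·2 + 35·0 + 29·1 + 3·2 + 14·3 = 155
B: 8·1 + 31·3 + 35·1 + 29·2 + 3·0 + 14·2 = 222
B has the highest Borda score (222).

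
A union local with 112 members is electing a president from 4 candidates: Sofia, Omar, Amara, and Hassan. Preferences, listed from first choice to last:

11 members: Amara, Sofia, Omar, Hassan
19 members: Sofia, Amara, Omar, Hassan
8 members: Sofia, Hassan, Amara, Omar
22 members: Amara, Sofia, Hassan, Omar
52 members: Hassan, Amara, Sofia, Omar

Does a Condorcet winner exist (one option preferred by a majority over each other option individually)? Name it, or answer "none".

none

Checking pairwise contests:
Amara beats Sofia 85–27.
Sofia beats Omar 112–0.
Hassan beats Amara 60–52.
Sofia beats Hassan 60–52.
Every option loses at least one head-to-head, so there is no Condorcet winner.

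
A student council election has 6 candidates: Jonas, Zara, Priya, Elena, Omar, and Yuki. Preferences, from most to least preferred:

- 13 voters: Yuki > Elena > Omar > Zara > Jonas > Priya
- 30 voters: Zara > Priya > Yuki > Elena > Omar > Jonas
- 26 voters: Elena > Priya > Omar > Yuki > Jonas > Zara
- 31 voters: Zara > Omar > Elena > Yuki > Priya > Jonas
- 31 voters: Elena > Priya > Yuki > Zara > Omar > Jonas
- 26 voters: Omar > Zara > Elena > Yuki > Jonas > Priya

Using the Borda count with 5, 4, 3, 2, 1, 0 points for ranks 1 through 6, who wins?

Elena

Jonas: 13·1 + 30·0 + 26·1 + 31·0 + 31·0 + 26·1 = 65
Zara: 13·2 + 30·5 + 26·0 + 31·5 + 31·2 + 26·4 = 497
Priya: 13·0 + 30·4 + 26·4 + 31·1 + 31·4 + 26·0 = 379
Elena: 13·4 + 30·2 + 26·5 + 31·3 + 31·5 + 26·3 = 568
Omar: 13·3 + 30·1 + 26·3 + 31·4 + 31·1 + 26·5 = 432
Yuki: 13·5 + 30·3 + 26·2 + 31·2 + 31·3 + 26·2 = 414
Elena has the highest Borda score (568).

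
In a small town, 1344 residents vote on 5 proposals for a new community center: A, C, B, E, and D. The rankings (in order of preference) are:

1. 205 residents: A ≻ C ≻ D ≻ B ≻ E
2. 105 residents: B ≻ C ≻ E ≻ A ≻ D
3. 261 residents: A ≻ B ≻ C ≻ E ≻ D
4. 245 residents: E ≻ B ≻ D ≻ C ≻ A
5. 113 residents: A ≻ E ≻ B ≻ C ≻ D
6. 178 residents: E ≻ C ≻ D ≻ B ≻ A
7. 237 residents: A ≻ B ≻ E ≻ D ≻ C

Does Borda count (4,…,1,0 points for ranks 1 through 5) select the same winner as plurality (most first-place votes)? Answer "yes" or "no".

Borda — scores: A 3369, C 2344, B 3258, E 2976, D 1493. Winner: A.
Plurality — first-place votes: A 816, C 0, B 105, E 423, D 0. Winner: A.
The two methods agree.

yes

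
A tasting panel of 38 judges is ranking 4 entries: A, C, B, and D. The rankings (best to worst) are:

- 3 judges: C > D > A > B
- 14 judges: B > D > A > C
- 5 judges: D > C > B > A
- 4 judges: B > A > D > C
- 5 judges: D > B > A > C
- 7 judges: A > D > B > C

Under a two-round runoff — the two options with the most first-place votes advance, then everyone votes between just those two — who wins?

D

Round 1 first-place votes: A 7, C 3, B 18, D 10.
B and D advance.
Runoff: B is preferred to D by 18 voters; D by 20.
D wins the runoff.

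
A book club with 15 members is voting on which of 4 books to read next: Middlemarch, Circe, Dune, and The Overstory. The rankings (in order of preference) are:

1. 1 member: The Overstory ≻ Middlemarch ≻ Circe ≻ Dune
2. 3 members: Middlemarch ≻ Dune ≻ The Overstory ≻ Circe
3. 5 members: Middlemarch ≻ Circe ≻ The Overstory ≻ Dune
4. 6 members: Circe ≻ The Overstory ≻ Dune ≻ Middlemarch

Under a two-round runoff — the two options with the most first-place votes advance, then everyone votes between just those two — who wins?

Round 1 first-place votes: Middlemarch 8, Circe 6, Dune 0, The Overstory 1.
Middlemarch and Circe advance.
Runoff: Middlemarch is preferred to Circe by 9 voters; Circe by 6.
Middlemarch wins the runoff.

Middlemarch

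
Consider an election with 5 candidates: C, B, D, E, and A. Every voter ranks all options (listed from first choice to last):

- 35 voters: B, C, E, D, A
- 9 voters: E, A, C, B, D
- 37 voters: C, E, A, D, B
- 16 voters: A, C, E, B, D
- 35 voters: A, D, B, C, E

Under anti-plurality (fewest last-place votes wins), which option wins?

C

Last-place votes: C 0, B 37, D 25, E 35, A 35.
C is ranked last by the fewest voters, so C wins.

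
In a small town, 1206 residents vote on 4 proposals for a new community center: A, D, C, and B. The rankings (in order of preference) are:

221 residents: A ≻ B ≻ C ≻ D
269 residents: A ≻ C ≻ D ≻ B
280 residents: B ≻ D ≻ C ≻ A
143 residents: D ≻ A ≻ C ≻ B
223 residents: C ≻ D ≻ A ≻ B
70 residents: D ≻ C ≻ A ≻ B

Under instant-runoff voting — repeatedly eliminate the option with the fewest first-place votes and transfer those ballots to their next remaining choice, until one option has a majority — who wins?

A

Round 1: A 490, D 213, C 223, B 280. Eliminate D.
Round 2: A 633, C 293, B 280. A has a majority.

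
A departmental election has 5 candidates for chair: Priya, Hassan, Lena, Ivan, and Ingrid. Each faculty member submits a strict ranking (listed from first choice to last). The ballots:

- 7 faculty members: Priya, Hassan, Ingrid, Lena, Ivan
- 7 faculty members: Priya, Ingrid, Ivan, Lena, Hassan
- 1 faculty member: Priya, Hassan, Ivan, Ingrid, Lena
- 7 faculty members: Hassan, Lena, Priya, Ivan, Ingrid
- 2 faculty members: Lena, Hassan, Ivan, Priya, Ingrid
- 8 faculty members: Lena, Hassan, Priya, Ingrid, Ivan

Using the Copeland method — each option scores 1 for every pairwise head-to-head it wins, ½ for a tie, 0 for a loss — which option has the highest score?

Lena

Priya: beats Ivan and Ingrid; loses to Hassan and Lena → score 2.
Hassan: beats Priya, Ivan, and Ingrid; loses to Lena → score 3.
Lena: beats Priya, Hassan, Ivan, and Ingrid → score 4.
Ivan: loses to Priya, Hassan, Lena, and Ingrid → score 0.
Ingrid: beats Ivan; loses to Priya, Hassan, and Lena → score 1.
Lena has the best pairwise record.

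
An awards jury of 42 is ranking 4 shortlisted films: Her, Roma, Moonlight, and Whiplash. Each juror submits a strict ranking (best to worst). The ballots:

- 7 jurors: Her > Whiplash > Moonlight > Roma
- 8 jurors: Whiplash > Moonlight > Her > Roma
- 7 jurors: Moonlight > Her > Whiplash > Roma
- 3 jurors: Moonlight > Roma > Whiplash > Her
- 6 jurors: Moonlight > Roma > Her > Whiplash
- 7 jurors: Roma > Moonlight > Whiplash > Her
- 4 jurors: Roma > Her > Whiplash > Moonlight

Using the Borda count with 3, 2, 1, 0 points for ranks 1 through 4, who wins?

Moonlight

Her: 7·3 + 8·1 + 7·2 + 3·0 + 6·1 + 7·0 + 4·2 = 57
Roma: 7·0 + 8·0 + 7·0 + 3·2 + 6·2 + 7·3 + 4·3 = 51
Moonlight: 7·1 + 8·2 + 7·3 + 3·3 + 6·3 + 7·2 + 4·0 = 85
Whiplash: 7·2 + 8·3 + 7·1 + 3·1 + 6·0 + 7·1 + 4·1 = 59
Moonlight has the highest Borda score (85).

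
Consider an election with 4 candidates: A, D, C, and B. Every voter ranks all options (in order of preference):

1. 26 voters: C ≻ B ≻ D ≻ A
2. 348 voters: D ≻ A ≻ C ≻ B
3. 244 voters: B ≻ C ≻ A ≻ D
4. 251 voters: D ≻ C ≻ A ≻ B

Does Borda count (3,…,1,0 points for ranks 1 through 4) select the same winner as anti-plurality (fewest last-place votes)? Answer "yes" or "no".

Borda — scores: A 1191, D 1823, C 1416, B 784. Winner: D.
Anti-plurality — last-place votes: A 26, D 244, C 0, B 599. Winner: C.
The two methods disagree.

no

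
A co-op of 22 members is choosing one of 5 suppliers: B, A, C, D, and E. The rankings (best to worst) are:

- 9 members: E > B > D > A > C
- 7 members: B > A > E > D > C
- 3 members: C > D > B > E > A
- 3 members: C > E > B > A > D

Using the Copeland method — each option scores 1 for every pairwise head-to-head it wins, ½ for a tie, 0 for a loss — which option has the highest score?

E

B: beats A, C, and D; loses to E → score 3.
A: beats C; loses to B, D, and E → score 1.
C: loses to B, A, D, and E → score 0.
D: beats A and C; loses to B and E → score 2.
E: beats B, A, C, and D → score 4.
E has the best pairwise record.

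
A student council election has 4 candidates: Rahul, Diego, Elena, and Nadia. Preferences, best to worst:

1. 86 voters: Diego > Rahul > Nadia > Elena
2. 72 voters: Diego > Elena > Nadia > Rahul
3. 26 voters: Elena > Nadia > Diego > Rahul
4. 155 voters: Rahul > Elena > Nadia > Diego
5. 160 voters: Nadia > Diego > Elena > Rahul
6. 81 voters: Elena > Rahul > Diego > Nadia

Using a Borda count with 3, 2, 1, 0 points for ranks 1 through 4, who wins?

Elena

Rahul: 86·2 + 72·0 + 26·0 + 155·3 + 160·0 + 81·2 = 799
Diego: 86·3 + 72·3 + 26·1 + 155·0 + 160·2 + 81·1 = 901
Elena: 86·0 + 72·2 + 26·3 + 155·2 + 160·1 + 81·3 = 935
Nadia: 86·1 + 72·1 + 26·2 + 155·1 + 160·3 + 81·0 = 845
Elena has the highest Borda score (935).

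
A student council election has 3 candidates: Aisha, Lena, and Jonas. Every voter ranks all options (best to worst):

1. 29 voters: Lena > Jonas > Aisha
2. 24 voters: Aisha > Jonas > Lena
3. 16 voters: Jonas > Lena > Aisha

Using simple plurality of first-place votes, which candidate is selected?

First-place votes: Aisha 24, Lena 29, Jonas 16.
Lena has the most first-place votes.

Lena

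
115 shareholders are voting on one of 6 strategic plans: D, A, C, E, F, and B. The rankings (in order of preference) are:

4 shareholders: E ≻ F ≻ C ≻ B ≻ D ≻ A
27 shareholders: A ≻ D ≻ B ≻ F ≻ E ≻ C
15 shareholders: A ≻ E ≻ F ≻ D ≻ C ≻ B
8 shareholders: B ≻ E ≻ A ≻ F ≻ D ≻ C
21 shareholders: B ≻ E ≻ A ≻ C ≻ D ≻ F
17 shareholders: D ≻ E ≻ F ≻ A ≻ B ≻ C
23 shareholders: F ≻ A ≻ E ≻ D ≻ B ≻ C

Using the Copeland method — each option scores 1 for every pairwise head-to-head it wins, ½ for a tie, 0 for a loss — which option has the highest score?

D: beats C, F, and B; loses to A and E → score 3.
A: beats D, C, E, F, and B → score 5.
C: loses to D, A, E, F, and B → score 0.
E: beats D, C, F, and B; loses to A → score 4.
F: beats C and B; loses to D, A, and E → score 2.
B: beats C; loses to D, A, E, and F → score 1.
A has the best pairwise record.

A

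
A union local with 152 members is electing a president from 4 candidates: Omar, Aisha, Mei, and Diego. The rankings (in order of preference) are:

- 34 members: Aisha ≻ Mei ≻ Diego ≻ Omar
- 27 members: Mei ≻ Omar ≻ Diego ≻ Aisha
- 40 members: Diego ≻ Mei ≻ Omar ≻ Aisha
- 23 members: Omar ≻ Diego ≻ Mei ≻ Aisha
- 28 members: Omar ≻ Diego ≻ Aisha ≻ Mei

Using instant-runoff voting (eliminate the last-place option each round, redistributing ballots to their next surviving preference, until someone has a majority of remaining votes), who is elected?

Omar

Round 1: Omar 51, Aisha 34, Mei 27, Diego 40. Eliminate Mei.
Round 2: Omar 78, Aisha 34, Diego 40. Omar has a majority.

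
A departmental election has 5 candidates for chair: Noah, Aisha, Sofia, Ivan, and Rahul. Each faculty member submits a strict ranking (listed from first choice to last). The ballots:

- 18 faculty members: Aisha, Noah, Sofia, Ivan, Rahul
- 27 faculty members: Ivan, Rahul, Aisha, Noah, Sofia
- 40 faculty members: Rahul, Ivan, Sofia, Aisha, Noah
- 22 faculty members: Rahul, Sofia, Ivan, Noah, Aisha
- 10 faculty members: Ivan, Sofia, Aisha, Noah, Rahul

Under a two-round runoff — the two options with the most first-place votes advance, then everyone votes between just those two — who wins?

Round 1 first-place votes: Noah 0, Aisha 18, Sofia 0, Ivan 37, Rahul 62.
Rahul and Ivan advance.
Runoff: Rahul is preferred to Ivan by 62 voters; Ivan by 55.
Rahul wins the runoff.

Rahul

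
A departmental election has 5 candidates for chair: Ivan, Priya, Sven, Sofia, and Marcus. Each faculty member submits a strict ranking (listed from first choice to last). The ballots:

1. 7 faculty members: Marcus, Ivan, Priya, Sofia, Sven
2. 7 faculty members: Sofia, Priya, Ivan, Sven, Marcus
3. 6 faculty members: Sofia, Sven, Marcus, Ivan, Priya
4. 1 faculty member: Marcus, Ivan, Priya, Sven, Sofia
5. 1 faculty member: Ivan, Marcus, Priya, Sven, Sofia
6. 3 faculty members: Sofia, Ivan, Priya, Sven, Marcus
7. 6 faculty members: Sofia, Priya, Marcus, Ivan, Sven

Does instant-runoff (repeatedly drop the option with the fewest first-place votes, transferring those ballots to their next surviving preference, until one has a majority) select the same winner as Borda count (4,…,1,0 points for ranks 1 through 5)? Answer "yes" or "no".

Instant-runoff — R1 Ivan 1, Priya 0, Sven 0, Sofia 22, Marcus 8 (Sofia winner). Winner: Sofia.
Borda — scores: Ivan 63, Priya 63, Sven 30, Sofia 95, Marcus 59. Winner: Sofia.
The two methods agree.

yes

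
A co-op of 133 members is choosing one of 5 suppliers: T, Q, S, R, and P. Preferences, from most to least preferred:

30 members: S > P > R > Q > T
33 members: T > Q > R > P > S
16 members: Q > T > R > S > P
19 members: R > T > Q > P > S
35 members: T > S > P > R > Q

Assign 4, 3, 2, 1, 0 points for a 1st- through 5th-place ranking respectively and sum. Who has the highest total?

T

T: 30·0 + 33·4 + 16·3 + 19·3 + 35·4 = 377
Q: 30·1 + 33·3 + 16·4 + 19·2 + 35·0 = 231
S: 30·4 + 33·0 + 16·1 + 19·0 + 35·3 = 241
R: 30·2 + 33·2 + 16·2 + 19·4 + 35·1 = 269
P: 30·3 + 33·1 + 16·0 + 19·1 + 35·2 = 212
T has the highest Borda score (377).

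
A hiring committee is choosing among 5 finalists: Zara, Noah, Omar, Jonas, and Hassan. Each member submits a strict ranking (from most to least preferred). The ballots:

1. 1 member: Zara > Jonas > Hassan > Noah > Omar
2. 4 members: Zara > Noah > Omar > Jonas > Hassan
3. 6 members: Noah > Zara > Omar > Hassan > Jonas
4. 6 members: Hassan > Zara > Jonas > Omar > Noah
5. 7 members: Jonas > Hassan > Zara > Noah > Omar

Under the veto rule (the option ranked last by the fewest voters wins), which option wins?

Zara

Last-place votes: Zara 0, Noah 6, Omar 8, Jonas 6, Hassan 4.
Zara is ranked last by the fewest voters, so Zara wins.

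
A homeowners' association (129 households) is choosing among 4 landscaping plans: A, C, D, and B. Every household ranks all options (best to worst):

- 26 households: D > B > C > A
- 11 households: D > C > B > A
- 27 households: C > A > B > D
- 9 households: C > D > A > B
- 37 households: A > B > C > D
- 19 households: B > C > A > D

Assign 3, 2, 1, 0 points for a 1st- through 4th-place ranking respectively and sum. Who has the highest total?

C

A: 26·0 + 11·0 + 27·2 + 9·1 + 37·3 + 19·1 = 193
C: 26·1 + 11·2 + 27·3 + 9·3 + 37·1 + 19·2 = 231
D: 26·3 + 11·3 + 27·0 + 9·2 + 37·0 + 19·0 = 129
B: 26·2 + 11·1 + 27·1 + 9·0 + 37·2 + 19·3 = 221
C has the highest Borda score (231).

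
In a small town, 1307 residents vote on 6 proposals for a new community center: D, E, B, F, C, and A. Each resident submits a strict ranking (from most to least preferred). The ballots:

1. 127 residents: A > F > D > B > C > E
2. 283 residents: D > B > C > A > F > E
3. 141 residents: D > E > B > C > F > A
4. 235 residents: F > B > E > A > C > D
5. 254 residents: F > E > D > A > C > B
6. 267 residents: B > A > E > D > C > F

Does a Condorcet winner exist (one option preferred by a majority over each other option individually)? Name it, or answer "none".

Checking pairwise contests:
E beats D 756–551.
B beats E 912–395.
D beats B 805–502.
D beats F 691–616.
D beats C 1072–235.
D beats A 678–629.
Every option loses at least one head-to-head, so there is no Condorcet winner.

none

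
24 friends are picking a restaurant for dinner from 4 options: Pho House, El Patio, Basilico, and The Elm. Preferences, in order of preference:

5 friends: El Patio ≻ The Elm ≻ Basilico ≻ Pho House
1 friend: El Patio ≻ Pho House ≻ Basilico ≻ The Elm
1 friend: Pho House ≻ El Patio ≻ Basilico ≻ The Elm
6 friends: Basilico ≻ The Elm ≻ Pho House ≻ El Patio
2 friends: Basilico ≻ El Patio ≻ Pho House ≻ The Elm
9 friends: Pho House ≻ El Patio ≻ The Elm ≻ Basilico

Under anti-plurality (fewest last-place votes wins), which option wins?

The Elm

Last-place votes: Pho House 5, El Patio 6, Basilico 9, The Elm 4.
The Elm is ranked last by the fewest voters, so The Elm wins.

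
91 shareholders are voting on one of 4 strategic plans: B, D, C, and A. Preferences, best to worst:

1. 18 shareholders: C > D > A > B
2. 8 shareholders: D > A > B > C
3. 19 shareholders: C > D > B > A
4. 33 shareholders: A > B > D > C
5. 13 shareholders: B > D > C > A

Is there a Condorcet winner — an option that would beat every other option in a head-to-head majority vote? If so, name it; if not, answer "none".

Checking pairwise contests:
A beats B 59–32.
B beats D 46–45.
B beats C 54–37.
D beats A 58–33.
Every option loses at least one head-to-head, so there is no Condorcet winner.

none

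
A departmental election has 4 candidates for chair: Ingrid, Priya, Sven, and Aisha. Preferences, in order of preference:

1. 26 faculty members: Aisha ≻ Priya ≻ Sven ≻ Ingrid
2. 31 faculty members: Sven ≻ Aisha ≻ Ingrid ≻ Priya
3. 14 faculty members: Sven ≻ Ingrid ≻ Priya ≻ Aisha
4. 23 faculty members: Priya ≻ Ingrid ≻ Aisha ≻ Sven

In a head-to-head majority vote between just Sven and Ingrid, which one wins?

Voters preferring Sven to Ingrid: 71; preferring Ingrid to Sven: 23.
Sven wins the head-to-head.

Sven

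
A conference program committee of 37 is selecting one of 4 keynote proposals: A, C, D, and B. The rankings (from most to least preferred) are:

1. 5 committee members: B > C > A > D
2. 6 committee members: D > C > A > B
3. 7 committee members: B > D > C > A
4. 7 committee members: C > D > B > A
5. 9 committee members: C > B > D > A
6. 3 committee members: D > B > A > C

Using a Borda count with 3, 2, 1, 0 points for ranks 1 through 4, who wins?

C

A: 5·1 + 6·1 + 7·0 + 7·0 + 9·0 + 3·1 = 14
C: 5·2 + 6·2 + 7·1 + 7·3 + 9·3 + 3·0 = 77
D: 5·0 + 6·3 + 7·2 + 7·2 + 9·1 + 3·3 = 64
B: 5·3 + 6·0 + 7·3 + 7·1 + 9·2 + 3·2 = 67
C has the highest Borda score (77).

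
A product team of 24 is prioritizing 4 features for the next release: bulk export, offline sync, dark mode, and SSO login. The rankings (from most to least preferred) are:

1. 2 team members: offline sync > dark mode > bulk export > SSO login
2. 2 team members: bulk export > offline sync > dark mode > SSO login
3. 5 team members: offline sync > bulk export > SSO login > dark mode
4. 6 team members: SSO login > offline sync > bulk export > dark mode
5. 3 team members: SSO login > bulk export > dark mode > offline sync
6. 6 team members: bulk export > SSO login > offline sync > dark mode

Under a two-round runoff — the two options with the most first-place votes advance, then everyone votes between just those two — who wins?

Round 1 first-place votes: bulk export 8, offline sync 7, dark mode 0, SSO login 9.
SSO login and bulk export advance.
Runoff: SSO login is preferred to bulk export by 9 voters; bulk export by 15.
bulk export wins the runoff.

bulk export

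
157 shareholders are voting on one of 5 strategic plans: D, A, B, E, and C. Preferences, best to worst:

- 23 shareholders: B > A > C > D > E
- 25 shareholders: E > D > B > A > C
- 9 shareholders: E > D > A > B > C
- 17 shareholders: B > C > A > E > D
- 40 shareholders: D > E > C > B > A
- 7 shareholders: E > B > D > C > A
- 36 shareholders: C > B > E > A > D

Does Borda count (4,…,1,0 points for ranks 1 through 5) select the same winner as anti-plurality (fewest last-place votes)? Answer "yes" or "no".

Borda — scores: D 299, A 182, B 388, E 373, C 328. Winner: B.
Anti-plurality — last-place votes: D 53, A 47, B 0, E 23, C 34. Winner: B.
The two methods agree.

yes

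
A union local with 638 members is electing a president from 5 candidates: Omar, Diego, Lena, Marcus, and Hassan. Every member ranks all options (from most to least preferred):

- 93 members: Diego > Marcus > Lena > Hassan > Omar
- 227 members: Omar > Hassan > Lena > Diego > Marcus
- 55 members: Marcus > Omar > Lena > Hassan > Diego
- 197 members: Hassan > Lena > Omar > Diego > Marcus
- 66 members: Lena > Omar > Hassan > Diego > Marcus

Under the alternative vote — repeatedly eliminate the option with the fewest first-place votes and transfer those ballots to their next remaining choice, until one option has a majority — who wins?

Round 1: Omar 227, Diego 93, Lena 66, Marcus 55, Hassan 197. Eliminate Marcus.
Round 2: Omar 282, Diego 93, Lena 66, Hassan 197. Eliminate Lena.
Round 3: Omar 348, Diego 93, Hassan 197. Omar has a majority.

Omar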